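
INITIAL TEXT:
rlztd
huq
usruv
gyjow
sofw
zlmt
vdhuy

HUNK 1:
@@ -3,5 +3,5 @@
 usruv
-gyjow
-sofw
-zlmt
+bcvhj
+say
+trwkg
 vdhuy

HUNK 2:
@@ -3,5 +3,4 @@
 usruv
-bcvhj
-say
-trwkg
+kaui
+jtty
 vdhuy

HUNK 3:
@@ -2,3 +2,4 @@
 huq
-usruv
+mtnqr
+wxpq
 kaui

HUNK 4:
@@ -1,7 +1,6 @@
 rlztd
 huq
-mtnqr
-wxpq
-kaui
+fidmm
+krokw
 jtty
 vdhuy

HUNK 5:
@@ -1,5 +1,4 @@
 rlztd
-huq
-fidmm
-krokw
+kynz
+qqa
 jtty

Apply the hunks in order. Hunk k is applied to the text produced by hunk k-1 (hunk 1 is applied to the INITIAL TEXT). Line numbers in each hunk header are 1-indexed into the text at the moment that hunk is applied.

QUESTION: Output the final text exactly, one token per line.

Answer: rlztd
kynz
qqa
jtty
vdhuy

Derivation:
Hunk 1: at line 3 remove [gyjow,sofw,zlmt] add [bcvhj,say,trwkg] -> 7 lines: rlztd huq usruv bcvhj say trwkg vdhuy
Hunk 2: at line 3 remove [bcvhj,say,trwkg] add [kaui,jtty] -> 6 lines: rlztd huq usruv kaui jtty vdhuy
Hunk 3: at line 2 remove [usruv] add [mtnqr,wxpq] -> 7 lines: rlztd huq mtnqr wxpq kaui jtty vdhuy
Hunk 4: at line 1 remove [mtnqr,wxpq,kaui] add [fidmm,krokw] -> 6 lines: rlztd huq fidmm krokw jtty vdhuy
Hunk 5: at line 1 remove [huq,fidmm,krokw] add [kynz,qqa] -> 5 lines: rlztd kynz qqa jtty vdhuy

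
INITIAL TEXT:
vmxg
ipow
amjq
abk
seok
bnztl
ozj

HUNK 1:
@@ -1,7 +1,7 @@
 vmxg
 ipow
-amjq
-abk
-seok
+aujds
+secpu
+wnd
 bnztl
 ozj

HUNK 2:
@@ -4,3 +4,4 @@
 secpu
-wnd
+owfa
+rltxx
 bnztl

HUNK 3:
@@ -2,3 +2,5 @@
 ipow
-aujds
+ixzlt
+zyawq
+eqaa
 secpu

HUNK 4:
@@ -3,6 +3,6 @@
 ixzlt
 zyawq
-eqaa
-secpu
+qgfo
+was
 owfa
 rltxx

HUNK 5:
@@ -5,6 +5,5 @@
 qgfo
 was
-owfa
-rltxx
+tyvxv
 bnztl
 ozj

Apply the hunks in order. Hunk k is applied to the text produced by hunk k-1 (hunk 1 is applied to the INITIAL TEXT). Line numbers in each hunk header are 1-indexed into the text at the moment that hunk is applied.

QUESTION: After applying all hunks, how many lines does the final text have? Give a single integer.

Hunk 1: at line 1 remove [amjq,abk,seok] add [aujds,secpu,wnd] -> 7 lines: vmxg ipow aujds secpu wnd bnztl ozj
Hunk 2: at line 4 remove [wnd] add [owfa,rltxx] -> 8 lines: vmxg ipow aujds secpu owfa rltxx bnztl ozj
Hunk 3: at line 2 remove [aujds] add [ixzlt,zyawq,eqaa] -> 10 lines: vmxg ipow ixzlt zyawq eqaa secpu owfa rltxx bnztl ozj
Hunk 4: at line 3 remove [eqaa,secpu] add [qgfo,was] -> 10 lines: vmxg ipow ixzlt zyawq qgfo was owfa rltxx bnztl ozj
Hunk 5: at line 5 remove [owfa,rltxx] add [tyvxv] -> 9 lines: vmxg ipow ixzlt zyawq qgfo was tyvxv bnztl ozj
Final line count: 9

Answer: 9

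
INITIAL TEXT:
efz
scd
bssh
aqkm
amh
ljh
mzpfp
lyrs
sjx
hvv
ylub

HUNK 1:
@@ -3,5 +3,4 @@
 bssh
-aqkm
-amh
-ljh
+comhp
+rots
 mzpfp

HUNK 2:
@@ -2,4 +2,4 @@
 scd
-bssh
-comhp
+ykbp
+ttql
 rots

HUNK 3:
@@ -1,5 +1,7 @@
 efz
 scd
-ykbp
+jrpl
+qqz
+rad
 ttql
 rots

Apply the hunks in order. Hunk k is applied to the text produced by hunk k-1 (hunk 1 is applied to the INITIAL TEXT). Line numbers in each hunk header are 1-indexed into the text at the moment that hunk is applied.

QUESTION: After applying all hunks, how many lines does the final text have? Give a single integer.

Hunk 1: at line 3 remove [aqkm,amh,ljh] add [comhp,rots] -> 10 lines: efz scd bssh comhp rots mzpfp lyrs sjx hvv ylub
Hunk 2: at line 2 remove [bssh,comhp] add [ykbp,ttql] -> 10 lines: efz scd ykbp ttql rots mzpfp lyrs sjx hvv ylub
Hunk 3: at line 1 remove [ykbp] add [jrpl,qqz,rad] -> 12 lines: efz scd jrpl qqz rad ttql rots mzpfp lyrs sjx hvv ylub
Final line count: 12

Answer: 12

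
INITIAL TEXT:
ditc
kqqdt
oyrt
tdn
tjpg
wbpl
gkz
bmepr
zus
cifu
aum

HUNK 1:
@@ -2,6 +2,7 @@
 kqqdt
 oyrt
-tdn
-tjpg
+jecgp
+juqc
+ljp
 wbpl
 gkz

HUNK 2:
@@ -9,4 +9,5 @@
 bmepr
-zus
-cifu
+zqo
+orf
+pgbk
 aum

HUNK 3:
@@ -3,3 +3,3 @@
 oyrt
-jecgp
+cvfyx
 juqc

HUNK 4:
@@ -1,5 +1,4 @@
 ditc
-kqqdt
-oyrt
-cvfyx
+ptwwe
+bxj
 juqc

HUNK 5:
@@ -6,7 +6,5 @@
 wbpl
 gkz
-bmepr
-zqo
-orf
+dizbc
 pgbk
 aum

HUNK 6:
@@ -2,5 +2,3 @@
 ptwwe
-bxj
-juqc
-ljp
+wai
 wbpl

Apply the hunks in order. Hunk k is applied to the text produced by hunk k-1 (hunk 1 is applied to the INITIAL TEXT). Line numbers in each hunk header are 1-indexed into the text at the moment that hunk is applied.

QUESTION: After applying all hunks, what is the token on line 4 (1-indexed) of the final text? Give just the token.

Hunk 1: at line 2 remove [tdn,tjpg] add [jecgp,juqc,ljp] -> 12 lines: ditc kqqdt oyrt jecgp juqc ljp wbpl gkz bmepr zus cifu aum
Hunk 2: at line 9 remove [zus,cifu] add [zqo,orf,pgbk] -> 13 lines: ditc kqqdt oyrt jecgp juqc ljp wbpl gkz bmepr zqo orf pgbk aum
Hunk 3: at line 3 remove [jecgp] add [cvfyx] -> 13 lines: ditc kqqdt oyrt cvfyx juqc ljp wbpl gkz bmepr zqo orf pgbk aum
Hunk 4: at line 1 remove [kqqdt,oyrt,cvfyx] add [ptwwe,bxj] -> 12 lines: ditc ptwwe bxj juqc ljp wbpl gkz bmepr zqo orf pgbk aum
Hunk 5: at line 6 remove [bmepr,zqo,orf] add [dizbc] -> 10 lines: ditc ptwwe bxj juqc ljp wbpl gkz dizbc pgbk aum
Hunk 6: at line 2 remove [bxj,juqc,ljp] add [wai] -> 8 lines: ditc ptwwe wai wbpl gkz dizbc pgbk aum
Final line 4: wbpl

Answer: wbpl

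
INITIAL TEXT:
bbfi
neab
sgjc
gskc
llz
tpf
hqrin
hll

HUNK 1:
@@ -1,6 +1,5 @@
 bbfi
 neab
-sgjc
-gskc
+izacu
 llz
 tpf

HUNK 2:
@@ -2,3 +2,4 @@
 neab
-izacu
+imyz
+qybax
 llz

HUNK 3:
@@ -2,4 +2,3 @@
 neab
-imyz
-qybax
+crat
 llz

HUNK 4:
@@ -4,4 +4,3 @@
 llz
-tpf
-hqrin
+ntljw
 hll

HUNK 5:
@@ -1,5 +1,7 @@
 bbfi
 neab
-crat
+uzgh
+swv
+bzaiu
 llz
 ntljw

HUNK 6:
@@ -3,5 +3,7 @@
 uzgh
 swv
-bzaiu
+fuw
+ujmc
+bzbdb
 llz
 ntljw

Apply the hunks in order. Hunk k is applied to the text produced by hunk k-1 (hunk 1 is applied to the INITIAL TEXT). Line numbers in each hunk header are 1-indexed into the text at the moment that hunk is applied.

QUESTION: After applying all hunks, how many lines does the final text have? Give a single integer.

Answer: 10

Derivation:
Hunk 1: at line 1 remove [sgjc,gskc] add [izacu] -> 7 lines: bbfi neab izacu llz tpf hqrin hll
Hunk 2: at line 2 remove [izacu] add [imyz,qybax] -> 8 lines: bbfi neab imyz qybax llz tpf hqrin hll
Hunk 3: at line 2 remove [imyz,qybax] add [crat] -> 7 lines: bbfi neab crat llz tpf hqrin hll
Hunk 4: at line 4 remove [tpf,hqrin] add [ntljw] -> 6 lines: bbfi neab crat llz ntljw hll
Hunk 5: at line 1 remove [crat] add [uzgh,swv,bzaiu] -> 8 lines: bbfi neab uzgh swv bzaiu llz ntljw hll
Hunk 6: at line 3 remove [bzaiu] add [fuw,ujmc,bzbdb] -> 10 lines: bbfi neab uzgh swv fuw ujmc bzbdb llz ntljw hll
Final line count: 10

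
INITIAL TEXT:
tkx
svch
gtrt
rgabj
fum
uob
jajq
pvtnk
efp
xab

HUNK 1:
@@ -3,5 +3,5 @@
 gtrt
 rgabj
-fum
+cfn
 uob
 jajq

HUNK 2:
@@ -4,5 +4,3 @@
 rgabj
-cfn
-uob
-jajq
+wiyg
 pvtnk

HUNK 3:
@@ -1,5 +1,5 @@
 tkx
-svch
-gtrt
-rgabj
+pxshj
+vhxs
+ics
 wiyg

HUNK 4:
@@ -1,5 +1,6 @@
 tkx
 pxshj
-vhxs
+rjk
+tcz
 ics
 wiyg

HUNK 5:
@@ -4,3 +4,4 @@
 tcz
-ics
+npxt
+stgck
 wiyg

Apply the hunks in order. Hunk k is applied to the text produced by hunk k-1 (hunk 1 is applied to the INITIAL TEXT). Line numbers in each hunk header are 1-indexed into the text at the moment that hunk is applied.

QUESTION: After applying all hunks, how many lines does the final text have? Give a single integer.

Answer: 10

Derivation:
Hunk 1: at line 3 remove [fum] add [cfn] -> 10 lines: tkx svch gtrt rgabj cfn uob jajq pvtnk efp xab
Hunk 2: at line 4 remove [cfn,uob,jajq] add [wiyg] -> 8 lines: tkx svch gtrt rgabj wiyg pvtnk efp xab
Hunk 3: at line 1 remove [svch,gtrt,rgabj] add [pxshj,vhxs,ics] -> 8 lines: tkx pxshj vhxs ics wiyg pvtnk efp xab
Hunk 4: at line 1 remove [vhxs] add [rjk,tcz] -> 9 lines: tkx pxshj rjk tcz ics wiyg pvtnk efp xab
Hunk 5: at line 4 remove [ics] add [npxt,stgck] -> 10 lines: tkx pxshj rjk tcz npxt stgck wiyg pvtnk efp xab
Final line count: 10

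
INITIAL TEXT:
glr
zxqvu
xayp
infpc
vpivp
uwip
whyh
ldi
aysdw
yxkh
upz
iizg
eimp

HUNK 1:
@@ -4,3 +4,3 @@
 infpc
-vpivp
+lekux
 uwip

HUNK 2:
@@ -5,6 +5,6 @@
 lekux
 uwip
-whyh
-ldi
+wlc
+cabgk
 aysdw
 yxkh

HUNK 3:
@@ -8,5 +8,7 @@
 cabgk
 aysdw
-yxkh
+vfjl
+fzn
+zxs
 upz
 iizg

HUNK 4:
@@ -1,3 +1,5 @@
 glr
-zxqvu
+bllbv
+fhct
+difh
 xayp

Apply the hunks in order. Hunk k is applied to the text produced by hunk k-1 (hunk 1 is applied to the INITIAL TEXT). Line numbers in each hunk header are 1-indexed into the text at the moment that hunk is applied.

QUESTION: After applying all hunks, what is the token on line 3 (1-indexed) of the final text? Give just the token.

Answer: fhct

Derivation:
Hunk 1: at line 4 remove [vpivp] add [lekux] -> 13 lines: glr zxqvu xayp infpc lekux uwip whyh ldi aysdw yxkh upz iizg eimp
Hunk 2: at line 5 remove [whyh,ldi] add [wlc,cabgk] -> 13 lines: glr zxqvu xayp infpc lekux uwip wlc cabgk aysdw yxkh upz iizg eimp
Hunk 3: at line 8 remove [yxkh] add [vfjl,fzn,zxs] -> 15 lines: glr zxqvu xayp infpc lekux uwip wlc cabgk aysdw vfjl fzn zxs upz iizg eimp
Hunk 4: at line 1 remove [zxqvu] add [bllbv,fhct,difh] -> 17 lines: glr bllbv fhct difh xayp infpc lekux uwip wlc cabgk aysdw vfjl fzn zxs upz iizg eimp
Final line 3: fhct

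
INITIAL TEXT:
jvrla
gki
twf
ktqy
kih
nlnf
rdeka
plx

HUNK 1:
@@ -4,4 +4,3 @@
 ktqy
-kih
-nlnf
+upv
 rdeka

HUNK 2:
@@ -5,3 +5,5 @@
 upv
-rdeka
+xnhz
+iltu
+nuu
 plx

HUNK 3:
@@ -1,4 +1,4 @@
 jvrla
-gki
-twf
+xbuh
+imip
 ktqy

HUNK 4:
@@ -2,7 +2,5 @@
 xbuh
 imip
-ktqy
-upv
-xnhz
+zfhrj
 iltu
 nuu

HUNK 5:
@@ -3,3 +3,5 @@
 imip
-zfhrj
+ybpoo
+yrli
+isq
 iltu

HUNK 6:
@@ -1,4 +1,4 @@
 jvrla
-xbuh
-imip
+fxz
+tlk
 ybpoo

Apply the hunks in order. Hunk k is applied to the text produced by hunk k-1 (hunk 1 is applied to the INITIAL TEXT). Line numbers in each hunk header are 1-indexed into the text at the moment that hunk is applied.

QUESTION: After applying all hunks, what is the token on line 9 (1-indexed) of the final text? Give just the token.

Answer: plx

Derivation:
Hunk 1: at line 4 remove [kih,nlnf] add [upv] -> 7 lines: jvrla gki twf ktqy upv rdeka plx
Hunk 2: at line 5 remove [rdeka] add [xnhz,iltu,nuu] -> 9 lines: jvrla gki twf ktqy upv xnhz iltu nuu plx
Hunk 3: at line 1 remove [gki,twf] add [xbuh,imip] -> 9 lines: jvrla xbuh imip ktqy upv xnhz iltu nuu plx
Hunk 4: at line 2 remove [ktqy,upv,xnhz] add [zfhrj] -> 7 lines: jvrla xbuh imip zfhrj iltu nuu plx
Hunk 5: at line 3 remove [zfhrj] add [ybpoo,yrli,isq] -> 9 lines: jvrla xbuh imip ybpoo yrli isq iltu nuu plx
Hunk 6: at line 1 remove [xbuh,imip] add [fxz,tlk] -> 9 lines: jvrla fxz tlk ybpoo yrli isq iltu nuu plx
Final line 9: plx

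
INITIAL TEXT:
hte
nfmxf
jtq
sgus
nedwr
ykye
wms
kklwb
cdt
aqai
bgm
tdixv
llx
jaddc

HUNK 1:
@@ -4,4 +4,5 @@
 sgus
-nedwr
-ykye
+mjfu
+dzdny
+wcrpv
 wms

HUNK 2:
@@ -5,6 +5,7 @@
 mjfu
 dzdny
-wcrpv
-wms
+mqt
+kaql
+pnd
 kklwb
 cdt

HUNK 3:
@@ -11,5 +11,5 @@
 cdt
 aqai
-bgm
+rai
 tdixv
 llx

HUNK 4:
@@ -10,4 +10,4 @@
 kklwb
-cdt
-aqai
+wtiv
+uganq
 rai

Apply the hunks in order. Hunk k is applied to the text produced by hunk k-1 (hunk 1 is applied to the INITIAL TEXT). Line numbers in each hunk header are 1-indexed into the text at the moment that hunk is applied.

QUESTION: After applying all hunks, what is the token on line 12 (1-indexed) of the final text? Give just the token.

Answer: uganq

Derivation:
Hunk 1: at line 4 remove [nedwr,ykye] add [mjfu,dzdny,wcrpv] -> 15 lines: hte nfmxf jtq sgus mjfu dzdny wcrpv wms kklwb cdt aqai bgm tdixv llx jaddc
Hunk 2: at line 5 remove [wcrpv,wms] add [mqt,kaql,pnd] -> 16 lines: hte nfmxf jtq sgus mjfu dzdny mqt kaql pnd kklwb cdt aqai bgm tdixv llx jaddc
Hunk 3: at line 11 remove [bgm] add [rai] -> 16 lines: hte nfmxf jtq sgus mjfu dzdny mqt kaql pnd kklwb cdt aqai rai tdixv llx jaddc
Hunk 4: at line 10 remove [cdt,aqai] add [wtiv,uganq] -> 16 lines: hte nfmxf jtq sgus mjfu dzdny mqt kaql pnd kklwb wtiv uganq rai tdixv llx jaddc
Final line 12: uganq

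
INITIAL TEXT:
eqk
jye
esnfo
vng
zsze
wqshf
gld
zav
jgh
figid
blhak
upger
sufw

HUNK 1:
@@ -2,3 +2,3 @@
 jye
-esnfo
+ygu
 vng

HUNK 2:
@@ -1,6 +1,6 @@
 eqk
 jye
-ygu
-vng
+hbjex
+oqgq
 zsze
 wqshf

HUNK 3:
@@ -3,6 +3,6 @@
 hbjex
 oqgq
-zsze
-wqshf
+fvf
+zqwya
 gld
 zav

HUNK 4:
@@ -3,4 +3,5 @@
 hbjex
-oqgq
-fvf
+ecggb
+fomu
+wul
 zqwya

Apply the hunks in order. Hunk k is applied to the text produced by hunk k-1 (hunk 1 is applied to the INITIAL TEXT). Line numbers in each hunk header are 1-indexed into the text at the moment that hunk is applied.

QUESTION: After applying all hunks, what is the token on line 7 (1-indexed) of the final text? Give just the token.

Answer: zqwya

Derivation:
Hunk 1: at line 2 remove [esnfo] add [ygu] -> 13 lines: eqk jye ygu vng zsze wqshf gld zav jgh figid blhak upger sufw
Hunk 2: at line 1 remove [ygu,vng] add [hbjex,oqgq] -> 13 lines: eqk jye hbjex oqgq zsze wqshf gld zav jgh figid blhak upger sufw
Hunk 3: at line 3 remove [zsze,wqshf] add [fvf,zqwya] -> 13 lines: eqk jye hbjex oqgq fvf zqwya gld zav jgh figid blhak upger sufw
Hunk 4: at line 3 remove [oqgq,fvf] add [ecggb,fomu,wul] -> 14 lines: eqk jye hbjex ecggb fomu wul zqwya gld zav jgh figid blhak upger sufw
Final line 7: zqwya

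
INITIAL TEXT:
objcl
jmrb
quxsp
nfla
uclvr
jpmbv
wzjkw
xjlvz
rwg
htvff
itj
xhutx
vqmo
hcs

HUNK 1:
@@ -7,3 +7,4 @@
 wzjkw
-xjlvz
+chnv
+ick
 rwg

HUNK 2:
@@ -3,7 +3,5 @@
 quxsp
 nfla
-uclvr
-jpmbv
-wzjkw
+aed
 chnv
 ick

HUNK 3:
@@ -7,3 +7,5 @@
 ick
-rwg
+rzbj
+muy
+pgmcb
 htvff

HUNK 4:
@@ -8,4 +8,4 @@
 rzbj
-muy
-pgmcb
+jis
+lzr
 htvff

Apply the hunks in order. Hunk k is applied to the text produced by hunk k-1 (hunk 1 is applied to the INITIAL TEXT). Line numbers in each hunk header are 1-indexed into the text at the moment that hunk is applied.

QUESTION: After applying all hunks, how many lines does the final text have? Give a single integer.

Hunk 1: at line 7 remove [xjlvz] add [chnv,ick] -> 15 lines: objcl jmrb quxsp nfla uclvr jpmbv wzjkw chnv ick rwg htvff itj xhutx vqmo hcs
Hunk 2: at line 3 remove [uclvr,jpmbv,wzjkw] add [aed] -> 13 lines: objcl jmrb quxsp nfla aed chnv ick rwg htvff itj xhutx vqmo hcs
Hunk 3: at line 7 remove [rwg] add [rzbj,muy,pgmcb] -> 15 lines: objcl jmrb quxsp nfla aed chnv ick rzbj muy pgmcb htvff itj xhutx vqmo hcs
Hunk 4: at line 8 remove [muy,pgmcb] add [jis,lzr] -> 15 lines: objcl jmrb quxsp nfla aed chnv ick rzbj jis lzr htvff itj xhutx vqmo hcs
Final line count: 15

Answer: 15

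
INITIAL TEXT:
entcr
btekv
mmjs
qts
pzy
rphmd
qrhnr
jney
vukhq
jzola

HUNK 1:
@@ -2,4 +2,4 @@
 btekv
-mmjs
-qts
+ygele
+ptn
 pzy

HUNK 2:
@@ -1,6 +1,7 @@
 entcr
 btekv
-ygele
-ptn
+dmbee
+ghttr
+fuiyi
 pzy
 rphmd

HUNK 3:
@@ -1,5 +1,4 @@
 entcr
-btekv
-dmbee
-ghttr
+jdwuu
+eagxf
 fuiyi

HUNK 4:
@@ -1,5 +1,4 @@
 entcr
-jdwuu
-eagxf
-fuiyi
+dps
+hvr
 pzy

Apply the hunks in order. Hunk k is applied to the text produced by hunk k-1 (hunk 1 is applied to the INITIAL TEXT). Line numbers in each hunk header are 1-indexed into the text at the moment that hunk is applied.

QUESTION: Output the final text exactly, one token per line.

Hunk 1: at line 2 remove [mmjs,qts] add [ygele,ptn] -> 10 lines: entcr btekv ygele ptn pzy rphmd qrhnr jney vukhq jzola
Hunk 2: at line 1 remove [ygele,ptn] add [dmbee,ghttr,fuiyi] -> 11 lines: entcr btekv dmbee ghttr fuiyi pzy rphmd qrhnr jney vukhq jzola
Hunk 3: at line 1 remove [btekv,dmbee,ghttr] add [jdwuu,eagxf] -> 10 lines: entcr jdwuu eagxf fuiyi pzy rphmd qrhnr jney vukhq jzola
Hunk 4: at line 1 remove [jdwuu,eagxf,fuiyi] add [dps,hvr] -> 9 lines: entcr dps hvr pzy rphmd qrhnr jney vukhq jzola

Answer: entcr
dps
hvr
pzy
rphmd
qrhnr
jney
vukhq
jzola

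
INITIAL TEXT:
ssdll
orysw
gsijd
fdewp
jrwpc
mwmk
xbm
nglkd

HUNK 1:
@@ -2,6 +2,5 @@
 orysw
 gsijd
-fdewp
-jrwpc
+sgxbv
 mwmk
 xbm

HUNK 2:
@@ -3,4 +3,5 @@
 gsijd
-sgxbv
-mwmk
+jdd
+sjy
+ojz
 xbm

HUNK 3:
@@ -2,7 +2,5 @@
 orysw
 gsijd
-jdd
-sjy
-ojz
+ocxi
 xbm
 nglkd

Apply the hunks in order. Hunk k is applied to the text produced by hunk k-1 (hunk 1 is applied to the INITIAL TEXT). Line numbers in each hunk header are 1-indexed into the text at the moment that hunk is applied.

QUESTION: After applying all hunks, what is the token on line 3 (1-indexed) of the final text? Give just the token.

Hunk 1: at line 2 remove [fdewp,jrwpc] add [sgxbv] -> 7 lines: ssdll orysw gsijd sgxbv mwmk xbm nglkd
Hunk 2: at line 3 remove [sgxbv,mwmk] add [jdd,sjy,ojz] -> 8 lines: ssdll orysw gsijd jdd sjy ojz xbm nglkd
Hunk 3: at line 2 remove [jdd,sjy,ojz] add [ocxi] -> 6 lines: ssdll orysw gsijd ocxi xbm nglkd
Final line 3: gsijd

Answer: gsijd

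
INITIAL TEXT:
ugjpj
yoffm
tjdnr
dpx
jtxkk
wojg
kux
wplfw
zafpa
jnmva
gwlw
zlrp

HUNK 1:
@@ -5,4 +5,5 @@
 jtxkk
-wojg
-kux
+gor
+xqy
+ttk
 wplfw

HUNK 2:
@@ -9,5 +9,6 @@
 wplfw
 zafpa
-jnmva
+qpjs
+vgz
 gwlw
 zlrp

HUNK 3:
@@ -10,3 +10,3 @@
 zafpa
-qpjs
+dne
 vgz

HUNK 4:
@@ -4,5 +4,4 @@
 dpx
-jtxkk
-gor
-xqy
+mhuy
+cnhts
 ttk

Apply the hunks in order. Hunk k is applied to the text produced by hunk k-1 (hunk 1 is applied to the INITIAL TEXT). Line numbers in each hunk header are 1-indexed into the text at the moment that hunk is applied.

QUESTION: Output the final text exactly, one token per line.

Answer: ugjpj
yoffm
tjdnr
dpx
mhuy
cnhts
ttk
wplfw
zafpa
dne
vgz
gwlw
zlrp

Derivation:
Hunk 1: at line 5 remove [wojg,kux] add [gor,xqy,ttk] -> 13 lines: ugjpj yoffm tjdnr dpx jtxkk gor xqy ttk wplfw zafpa jnmva gwlw zlrp
Hunk 2: at line 9 remove [jnmva] add [qpjs,vgz] -> 14 lines: ugjpj yoffm tjdnr dpx jtxkk gor xqy ttk wplfw zafpa qpjs vgz gwlw zlrp
Hunk 3: at line 10 remove [qpjs] add [dne] -> 14 lines: ugjpj yoffm tjdnr dpx jtxkk gor xqy ttk wplfw zafpa dne vgz gwlw zlrp
Hunk 4: at line 4 remove [jtxkk,gor,xqy] add [mhuy,cnhts] -> 13 lines: ugjpj yoffm tjdnr dpx mhuy cnhts ttk wplfw zafpa dne vgz gwlw zlrp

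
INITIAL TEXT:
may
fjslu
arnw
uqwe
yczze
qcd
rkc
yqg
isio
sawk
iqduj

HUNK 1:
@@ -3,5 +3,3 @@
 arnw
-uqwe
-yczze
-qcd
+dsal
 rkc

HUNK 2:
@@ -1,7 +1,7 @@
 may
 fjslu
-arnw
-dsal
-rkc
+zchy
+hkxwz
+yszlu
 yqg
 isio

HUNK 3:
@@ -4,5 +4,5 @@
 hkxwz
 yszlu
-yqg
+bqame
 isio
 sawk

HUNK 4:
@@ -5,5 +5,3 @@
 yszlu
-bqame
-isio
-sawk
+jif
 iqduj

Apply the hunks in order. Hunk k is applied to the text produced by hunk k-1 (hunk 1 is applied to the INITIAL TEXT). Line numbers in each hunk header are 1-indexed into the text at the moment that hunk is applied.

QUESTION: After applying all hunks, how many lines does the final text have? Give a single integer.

Hunk 1: at line 3 remove [uqwe,yczze,qcd] add [dsal] -> 9 lines: may fjslu arnw dsal rkc yqg isio sawk iqduj
Hunk 2: at line 1 remove [arnw,dsal,rkc] add [zchy,hkxwz,yszlu] -> 9 lines: may fjslu zchy hkxwz yszlu yqg isio sawk iqduj
Hunk 3: at line 4 remove [yqg] add [bqame] -> 9 lines: may fjslu zchy hkxwz yszlu bqame isio sawk iqduj
Hunk 4: at line 5 remove [bqame,isio,sawk] add [jif] -> 7 lines: may fjslu zchy hkxwz yszlu jif iqduj
Final line count: 7

Answer: 7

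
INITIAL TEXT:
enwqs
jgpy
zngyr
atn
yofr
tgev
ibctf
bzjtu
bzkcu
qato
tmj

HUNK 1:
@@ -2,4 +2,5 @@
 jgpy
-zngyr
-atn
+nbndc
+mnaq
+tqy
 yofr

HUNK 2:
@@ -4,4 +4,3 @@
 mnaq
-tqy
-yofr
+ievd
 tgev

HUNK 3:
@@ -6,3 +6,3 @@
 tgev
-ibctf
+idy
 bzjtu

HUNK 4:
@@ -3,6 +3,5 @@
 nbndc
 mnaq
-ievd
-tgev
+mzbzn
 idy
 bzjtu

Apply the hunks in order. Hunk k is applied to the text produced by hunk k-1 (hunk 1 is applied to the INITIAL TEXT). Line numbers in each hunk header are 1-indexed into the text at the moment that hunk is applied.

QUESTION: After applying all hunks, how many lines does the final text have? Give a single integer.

Answer: 10

Derivation:
Hunk 1: at line 2 remove [zngyr,atn] add [nbndc,mnaq,tqy] -> 12 lines: enwqs jgpy nbndc mnaq tqy yofr tgev ibctf bzjtu bzkcu qato tmj
Hunk 2: at line 4 remove [tqy,yofr] add [ievd] -> 11 lines: enwqs jgpy nbndc mnaq ievd tgev ibctf bzjtu bzkcu qato tmj
Hunk 3: at line 6 remove [ibctf] add [idy] -> 11 lines: enwqs jgpy nbndc mnaq ievd tgev idy bzjtu bzkcu qato tmj
Hunk 4: at line 3 remove [ievd,tgev] add [mzbzn] -> 10 lines: enwqs jgpy nbndc mnaq mzbzn idy bzjtu bzkcu qato tmj
Final line count: 10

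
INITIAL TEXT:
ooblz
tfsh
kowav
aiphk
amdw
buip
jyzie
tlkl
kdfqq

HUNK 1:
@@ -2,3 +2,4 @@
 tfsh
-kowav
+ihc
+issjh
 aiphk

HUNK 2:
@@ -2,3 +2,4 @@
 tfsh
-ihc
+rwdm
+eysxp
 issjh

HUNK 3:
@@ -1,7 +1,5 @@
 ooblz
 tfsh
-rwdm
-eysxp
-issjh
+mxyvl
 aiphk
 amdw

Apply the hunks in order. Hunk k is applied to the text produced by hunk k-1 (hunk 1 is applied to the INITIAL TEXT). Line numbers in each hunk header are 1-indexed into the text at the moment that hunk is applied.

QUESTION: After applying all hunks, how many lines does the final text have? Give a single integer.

Hunk 1: at line 2 remove [kowav] add [ihc,issjh] -> 10 lines: ooblz tfsh ihc issjh aiphk amdw buip jyzie tlkl kdfqq
Hunk 2: at line 2 remove [ihc] add [rwdm,eysxp] -> 11 lines: ooblz tfsh rwdm eysxp issjh aiphk amdw buip jyzie tlkl kdfqq
Hunk 3: at line 1 remove [rwdm,eysxp,issjh] add [mxyvl] -> 9 lines: ooblz tfsh mxyvl aiphk amdw buip jyzie tlkl kdfqq
Final line count: 9

Answer: 9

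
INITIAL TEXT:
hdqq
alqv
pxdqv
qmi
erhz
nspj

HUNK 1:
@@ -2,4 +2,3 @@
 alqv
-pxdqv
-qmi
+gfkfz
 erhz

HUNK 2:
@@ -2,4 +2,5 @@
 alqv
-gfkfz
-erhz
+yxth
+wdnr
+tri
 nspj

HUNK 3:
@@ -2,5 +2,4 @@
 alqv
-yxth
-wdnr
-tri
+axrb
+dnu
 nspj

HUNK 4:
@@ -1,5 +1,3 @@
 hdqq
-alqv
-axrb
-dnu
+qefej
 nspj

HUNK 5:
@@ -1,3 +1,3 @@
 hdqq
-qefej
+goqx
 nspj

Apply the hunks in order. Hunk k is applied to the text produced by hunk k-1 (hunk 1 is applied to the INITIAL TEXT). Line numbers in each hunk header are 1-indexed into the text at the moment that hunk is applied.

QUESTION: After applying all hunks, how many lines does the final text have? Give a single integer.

Answer: 3

Derivation:
Hunk 1: at line 2 remove [pxdqv,qmi] add [gfkfz] -> 5 lines: hdqq alqv gfkfz erhz nspj
Hunk 2: at line 2 remove [gfkfz,erhz] add [yxth,wdnr,tri] -> 6 lines: hdqq alqv yxth wdnr tri nspj
Hunk 3: at line 2 remove [yxth,wdnr,tri] add [axrb,dnu] -> 5 lines: hdqq alqv axrb dnu nspj
Hunk 4: at line 1 remove [alqv,axrb,dnu] add [qefej] -> 3 lines: hdqq qefej nspj
Hunk 5: at line 1 remove [qefej] add [goqx] -> 3 lines: hdqq goqx nspj
Final line count: 3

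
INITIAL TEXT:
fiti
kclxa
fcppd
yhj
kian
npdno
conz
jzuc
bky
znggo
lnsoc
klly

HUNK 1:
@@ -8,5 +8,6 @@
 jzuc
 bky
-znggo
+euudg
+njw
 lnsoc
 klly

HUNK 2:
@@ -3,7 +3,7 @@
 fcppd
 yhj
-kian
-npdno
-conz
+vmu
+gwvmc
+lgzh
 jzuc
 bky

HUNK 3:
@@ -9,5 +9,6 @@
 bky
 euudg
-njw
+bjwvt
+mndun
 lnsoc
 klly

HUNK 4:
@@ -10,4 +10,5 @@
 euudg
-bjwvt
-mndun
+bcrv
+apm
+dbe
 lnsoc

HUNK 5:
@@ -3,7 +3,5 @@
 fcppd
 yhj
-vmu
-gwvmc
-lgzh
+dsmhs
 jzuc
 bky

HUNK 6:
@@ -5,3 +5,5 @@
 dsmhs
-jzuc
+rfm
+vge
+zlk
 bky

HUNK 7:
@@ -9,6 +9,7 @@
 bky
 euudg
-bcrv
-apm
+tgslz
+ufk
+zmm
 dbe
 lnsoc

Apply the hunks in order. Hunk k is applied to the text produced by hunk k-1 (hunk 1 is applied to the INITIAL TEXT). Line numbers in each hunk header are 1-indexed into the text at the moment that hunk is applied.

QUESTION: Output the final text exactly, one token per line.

Answer: fiti
kclxa
fcppd
yhj
dsmhs
rfm
vge
zlk
bky
euudg
tgslz
ufk
zmm
dbe
lnsoc
klly

Derivation:
Hunk 1: at line 8 remove [znggo] add [euudg,njw] -> 13 lines: fiti kclxa fcppd yhj kian npdno conz jzuc bky euudg njw lnsoc klly
Hunk 2: at line 3 remove [kian,npdno,conz] add [vmu,gwvmc,lgzh] -> 13 lines: fiti kclxa fcppd yhj vmu gwvmc lgzh jzuc bky euudg njw lnsoc klly
Hunk 3: at line 9 remove [njw] add [bjwvt,mndun] -> 14 lines: fiti kclxa fcppd yhj vmu gwvmc lgzh jzuc bky euudg bjwvt mndun lnsoc klly
Hunk 4: at line 10 remove [bjwvt,mndun] add [bcrv,apm,dbe] -> 15 lines: fiti kclxa fcppd yhj vmu gwvmc lgzh jzuc bky euudg bcrv apm dbe lnsoc klly
Hunk 5: at line 3 remove [vmu,gwvmc,lgzh] add [dsmhs] -> 13 lines: fiti kclxa fcppd yhj dsmhs jzuc bky euudg bcrv apm dbe lnsoc klly
Hunk 6: at line 5 remove [jzuc] add [rfm,vge,zlk] -> 15 lines: fiti kclxa fcppd yhj dsmhs rfm vge zlk bky euudg bcrv apm dbe lnsoc klly
Hunk 7: at line 9 remove [bcrv,apm] add [tgslz,ufk,zmm] -> 16 lines: fiti kclxa fcppd yhj dsmhs rfm vge zlk bky euudg tgslz ufk zmm dbe lnsoc klly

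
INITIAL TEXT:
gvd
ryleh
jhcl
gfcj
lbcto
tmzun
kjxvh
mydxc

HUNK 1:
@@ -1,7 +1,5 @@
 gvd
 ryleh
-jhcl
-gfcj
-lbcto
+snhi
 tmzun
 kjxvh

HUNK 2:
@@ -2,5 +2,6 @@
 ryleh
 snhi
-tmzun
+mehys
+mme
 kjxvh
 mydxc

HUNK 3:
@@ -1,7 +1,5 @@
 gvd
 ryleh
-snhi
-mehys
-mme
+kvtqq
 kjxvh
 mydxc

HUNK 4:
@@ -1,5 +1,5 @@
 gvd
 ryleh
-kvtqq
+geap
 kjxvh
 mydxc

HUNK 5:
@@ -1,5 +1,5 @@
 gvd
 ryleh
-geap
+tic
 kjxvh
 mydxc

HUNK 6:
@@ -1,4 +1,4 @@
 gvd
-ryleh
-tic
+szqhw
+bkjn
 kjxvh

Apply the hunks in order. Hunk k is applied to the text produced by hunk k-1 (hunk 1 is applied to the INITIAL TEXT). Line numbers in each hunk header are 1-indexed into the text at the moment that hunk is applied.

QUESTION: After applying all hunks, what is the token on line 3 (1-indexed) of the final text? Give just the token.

Hunk 1: at line 1 remove [jhcl,gfcj,lbcto] add [snhi] -> 6 lines: gvd ryleh snhi tmzun kjxvh mydxc
Hunk 2: at line 2 remove [tmzun] add [mehys,mme] -> 7 lines: gvd ryleh snhi mehys mme kjxvh mydxc
Hunk 3: at line 1 remove [snhi,mehys,mme] add [kvtqq] -> 5 lines: gvd ryleh kvtqq kjxvh mydxc
Hunk 4: at line 1 remove [kvtqq] add [geap] -> 5 lines: gvd ryleh geap kjxvh mydxc
Hunk 5: at line 1 remove [geap] add [tic] -> 5 lines: gvd ryleh tic kjxvh mydxc
Hunk 6: at line 1 remove [ryleh,tic] add [szqhw,bkjn] -> 5 lines: gvd szqhw bkjn kjxvh mydxc
Final line 3: bkjn

Answer: bkjn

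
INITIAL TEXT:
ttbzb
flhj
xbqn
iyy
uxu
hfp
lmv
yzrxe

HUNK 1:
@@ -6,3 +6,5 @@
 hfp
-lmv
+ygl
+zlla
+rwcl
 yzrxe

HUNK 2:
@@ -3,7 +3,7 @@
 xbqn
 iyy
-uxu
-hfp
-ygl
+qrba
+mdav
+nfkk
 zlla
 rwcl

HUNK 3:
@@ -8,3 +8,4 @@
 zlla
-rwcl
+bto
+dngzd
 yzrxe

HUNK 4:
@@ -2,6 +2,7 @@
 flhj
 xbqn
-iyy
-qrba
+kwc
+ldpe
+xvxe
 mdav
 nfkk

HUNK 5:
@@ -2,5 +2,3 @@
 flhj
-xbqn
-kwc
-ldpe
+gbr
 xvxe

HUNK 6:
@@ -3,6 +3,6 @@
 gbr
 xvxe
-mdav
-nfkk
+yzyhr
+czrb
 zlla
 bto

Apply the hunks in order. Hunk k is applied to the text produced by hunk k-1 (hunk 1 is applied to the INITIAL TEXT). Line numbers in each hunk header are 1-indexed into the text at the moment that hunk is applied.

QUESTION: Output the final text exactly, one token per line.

Answer: ttbzb
flhj
gbr
xvxe
yzyhr
czrb
zlla
bto
dngzd
yzrxe

Derivation:
Hunk 1: at line 6 remove [lmv] add [ygl,zlla,rwcl] -> 10 lines: ttbzb flhj xbqn iyy uxu hfp ygl zlla rwcl yzrxe
Hunk 2: at line 3 remove [uxu,hfp,ygl] add [qrba,mdav,nfkk] -> 10 lines: ttbzb flhj xbqn iyy qrba mdav nfkk zlla rwcl yzrxe
Hunk 3: at line 8 remove [rwcl] add [bto,dngzd] -> 11 lines: ttbzb flhj xbqn iyy qrba mdav nfkk zlla bto dngzd yzrxe
Hunk 4: at line 2 remove [iyy,qrba] add [kwc,ldpe,xvxe] -> 12 lines: ttbzb flhj xbqn kwc ldpe xvxe mdav nfkk zlla bto dngzd yzrxe
Hunk 5: at line 2 remove [xbqn,kwc,ldpe] add [gbr] -> 10 lines: ttbzb flhj gbr xvxe mdav nfkk zlla bto dngzd yzrxe
Hunk 6: at line 3 remove [mdav,nfkk] add [yzyhr,czrb] -> 10 lines: ttbzb flhj gbr xvxe yzyhr czrb zlla bto dngzd yzrxe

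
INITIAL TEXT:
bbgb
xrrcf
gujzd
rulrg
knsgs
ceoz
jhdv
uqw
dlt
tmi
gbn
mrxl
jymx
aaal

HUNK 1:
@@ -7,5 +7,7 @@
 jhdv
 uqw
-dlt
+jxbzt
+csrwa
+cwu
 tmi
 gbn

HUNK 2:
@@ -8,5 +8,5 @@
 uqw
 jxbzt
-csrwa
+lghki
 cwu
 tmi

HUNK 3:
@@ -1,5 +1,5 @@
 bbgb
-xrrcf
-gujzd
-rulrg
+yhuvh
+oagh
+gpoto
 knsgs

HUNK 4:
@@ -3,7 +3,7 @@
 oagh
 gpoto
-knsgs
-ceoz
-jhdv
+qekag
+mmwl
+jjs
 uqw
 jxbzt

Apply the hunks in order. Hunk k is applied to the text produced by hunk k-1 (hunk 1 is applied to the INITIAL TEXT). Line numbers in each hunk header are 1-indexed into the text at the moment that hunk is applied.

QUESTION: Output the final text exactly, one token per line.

Hunk 1: at line 7 remove [dlt] add [jxbzt,csrwa,cwu] -> 16 lines: bbgb xrrcf gujzd rulrg knsgs ceoz jhdv uqw jxbzt csrwa cwu tmi gbn mrxl jymx aaal
Hunk 2: at line 8 remove [csrwa] add [lghki] -> 16 lines: bbgb xrrcf gujzd rulrg knsgs ceoz jhdv uqw jxbzt lghki cwu tmi gbn mrxl jymx aaal
Hunk 3: at line 1 remove [xrrcf,gujzd,rulrg] add [yhuvh,oagh,gpoto] -> 16 lines: bbgb yhuvh oagh gpoto knsgs ceoz jhdv uqw jxbzt lghki cwu tmi gbn mrxl jymx aaal
Hunk 4: at line 3 remove [knsgs,ceoz,jhdv] add [qekag,mmwl,jjs] -> 16 lines: bbgb yhuvh oagh gpoto qekag mmwl jjs uqw jxbzt lghki cwu tmi gbn mrxl jymx aaal

Answer: bbgb
yhuvh
oagh
gpoto
qekag
mmwl
jjs
uqw
jxbzt
lghki
cwu
tmi
gbn
mrxl
jymx
aaal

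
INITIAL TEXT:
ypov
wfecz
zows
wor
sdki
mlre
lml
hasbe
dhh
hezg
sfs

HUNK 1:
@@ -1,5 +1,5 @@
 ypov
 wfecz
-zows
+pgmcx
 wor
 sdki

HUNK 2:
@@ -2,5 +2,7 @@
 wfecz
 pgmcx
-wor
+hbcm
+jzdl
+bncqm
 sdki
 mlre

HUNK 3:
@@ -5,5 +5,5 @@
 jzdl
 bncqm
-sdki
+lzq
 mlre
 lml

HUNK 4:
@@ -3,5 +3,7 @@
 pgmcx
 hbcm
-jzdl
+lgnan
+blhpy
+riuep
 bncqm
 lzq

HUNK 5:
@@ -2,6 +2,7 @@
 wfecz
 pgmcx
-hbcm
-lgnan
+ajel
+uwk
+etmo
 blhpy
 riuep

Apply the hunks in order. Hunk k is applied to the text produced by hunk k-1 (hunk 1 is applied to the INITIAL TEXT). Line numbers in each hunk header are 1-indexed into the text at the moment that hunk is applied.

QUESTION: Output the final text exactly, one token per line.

Answer: ypov
wfecz
pgmcx
ajel
uwk
etmo
blhpy
riuep
bncqm
lzq
mlre
lml
hasbe
dhh
hezg
sfs

Derivation:
Hunk 1: at line 1 remove [zows] add [pgmcx] -> 11 lines: ypov wfecz pgmcx wor sdki mlre lml hasbe dhh hezg sfs
Hunk 2: at line 2 remove [wor] add [hbcm,jzdl,bncqm] -> 13 lines: ypov wfecz pgmcx hbcm jzdl bncqm sdki mlre lml hasbe dhh hezg sfs
Hunk 3: at line 5 remove [sdki] add [lzq] -> 13 lines: ypov wfecz pgmcx hbcm jzdl bncqm lzq mlre lml hasbe dhh hezg sfs
Hunk 4: at line 3 remove [jzdl] add [lgnan,blhpy,riuep] -> 15 lines: ypov wfecz pgmcx hbcm lgnan blhpy riuep bncqm lzq mlre lml hasbe dhh hezg sfs
Hunk 5: at line 2 remove [hbcm,lgnan] add [ajel,uwk,etmo] -> 16 lines: ypov wfecz pgmcx ajel uwk etmo blhpy riuep bncqm lzq mlre lml hasbe dhh hezg sfs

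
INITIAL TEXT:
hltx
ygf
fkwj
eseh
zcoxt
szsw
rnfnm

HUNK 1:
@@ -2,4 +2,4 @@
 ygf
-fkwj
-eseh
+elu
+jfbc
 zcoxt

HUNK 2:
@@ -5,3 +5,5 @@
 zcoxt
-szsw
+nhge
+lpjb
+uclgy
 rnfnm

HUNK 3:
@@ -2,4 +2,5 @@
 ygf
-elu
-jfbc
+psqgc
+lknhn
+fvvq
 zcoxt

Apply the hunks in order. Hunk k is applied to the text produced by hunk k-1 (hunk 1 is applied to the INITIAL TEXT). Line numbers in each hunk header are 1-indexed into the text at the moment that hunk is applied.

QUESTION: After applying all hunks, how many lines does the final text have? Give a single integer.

Hunk 1: at line 2 remove [fkwj,eseh] add [elu,jfbc] -> 7 lines: hltx ygf elu jfbc zcoxt szsw rnfnm
Hunk 2: at line 5 remove [szsw] add [nhge,lpjb,uclgy] -> 9 lines: hltx ygf elu jfbc zcoxt nhge lpjb uclgy rnfnm
Hunk 3: at line 2 remove [elu,jfbc] add [psqgc,lknhn,fvvq] -> 10 lines: hltx ygf psqgc lknhn fvvq zcoxt nhge lpjb uclgy rnfnm
Final line count: 10

Answer: 10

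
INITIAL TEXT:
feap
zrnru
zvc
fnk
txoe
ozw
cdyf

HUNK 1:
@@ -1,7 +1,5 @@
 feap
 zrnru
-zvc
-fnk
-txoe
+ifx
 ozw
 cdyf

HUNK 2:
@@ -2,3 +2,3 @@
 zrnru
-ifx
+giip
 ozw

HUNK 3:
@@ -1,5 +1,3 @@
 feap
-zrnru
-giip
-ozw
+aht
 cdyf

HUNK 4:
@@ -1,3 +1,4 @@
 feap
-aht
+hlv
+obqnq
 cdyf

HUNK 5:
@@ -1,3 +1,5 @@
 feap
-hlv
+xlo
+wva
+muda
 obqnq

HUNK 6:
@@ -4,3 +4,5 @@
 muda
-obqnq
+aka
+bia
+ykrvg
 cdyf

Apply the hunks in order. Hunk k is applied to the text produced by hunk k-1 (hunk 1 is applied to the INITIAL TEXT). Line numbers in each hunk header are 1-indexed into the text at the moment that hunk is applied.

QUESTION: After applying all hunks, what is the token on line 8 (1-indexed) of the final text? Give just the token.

Answer: cdyf

Derivation:
Hunk 1: at line 1 remove [zvc,fnk,txoe] add [ifx] -> 5 lines: feap zrnru ifx ozw cdyf
Hunk 2: at line 2 remove [ifx] add [giip] -> 5 lines: feap zrnru giip ozw cdyf
Hunk 3: at line 1 remove [zrnru,giip,ozw] add [aht] -> 3 lines: feap aht cdyf
Hunk 4: at line 1 remove [aht] add [hlv,obqnq] -> 4 lines: feap hlv obqnq cdyf
Hunk 5: at line 1 remove [hlv] add [xlo,wva,muda] -> 6 lines: feap xlo wva muda obqnq cdyf
Hunk 6: at line 4 remove [obqnq] add [aka,bia,ykrvg] -> 8 lines: feap xlo wva muda aka bia ykrvg cdyf
Final line 8: cdyf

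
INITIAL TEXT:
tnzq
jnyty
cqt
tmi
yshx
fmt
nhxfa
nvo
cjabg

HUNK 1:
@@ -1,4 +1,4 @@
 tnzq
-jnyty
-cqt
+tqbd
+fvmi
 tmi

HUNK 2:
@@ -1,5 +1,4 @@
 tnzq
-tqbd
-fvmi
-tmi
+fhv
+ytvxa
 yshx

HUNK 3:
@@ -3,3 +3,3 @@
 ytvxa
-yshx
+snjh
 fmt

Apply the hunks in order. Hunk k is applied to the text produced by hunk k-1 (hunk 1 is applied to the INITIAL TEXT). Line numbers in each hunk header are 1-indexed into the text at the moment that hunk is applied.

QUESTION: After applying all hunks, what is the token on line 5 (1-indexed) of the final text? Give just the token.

Hunk 1: at line 1 remove [jnyty,cqt] add [tqbd,fvmi] -> 9 lines: tnzq tqbd fvmi tmi yshx fmt nhxfa nvo cjabg
Hunk 2: at line 1 remove [tqbd,fvmi,tmi] add [fhv,ytvxa] -> 8 lines: tnzq fhv ytvxa yshx fmt nhxfa nvo cjabg
Hunk 3: at line 3 remove [yshx] add [snjh] -> 8 lines: tnzq fhv ytvxa snjh fmt nhxfa nvo cjabg
Final line 5: fmt

Answer: fmt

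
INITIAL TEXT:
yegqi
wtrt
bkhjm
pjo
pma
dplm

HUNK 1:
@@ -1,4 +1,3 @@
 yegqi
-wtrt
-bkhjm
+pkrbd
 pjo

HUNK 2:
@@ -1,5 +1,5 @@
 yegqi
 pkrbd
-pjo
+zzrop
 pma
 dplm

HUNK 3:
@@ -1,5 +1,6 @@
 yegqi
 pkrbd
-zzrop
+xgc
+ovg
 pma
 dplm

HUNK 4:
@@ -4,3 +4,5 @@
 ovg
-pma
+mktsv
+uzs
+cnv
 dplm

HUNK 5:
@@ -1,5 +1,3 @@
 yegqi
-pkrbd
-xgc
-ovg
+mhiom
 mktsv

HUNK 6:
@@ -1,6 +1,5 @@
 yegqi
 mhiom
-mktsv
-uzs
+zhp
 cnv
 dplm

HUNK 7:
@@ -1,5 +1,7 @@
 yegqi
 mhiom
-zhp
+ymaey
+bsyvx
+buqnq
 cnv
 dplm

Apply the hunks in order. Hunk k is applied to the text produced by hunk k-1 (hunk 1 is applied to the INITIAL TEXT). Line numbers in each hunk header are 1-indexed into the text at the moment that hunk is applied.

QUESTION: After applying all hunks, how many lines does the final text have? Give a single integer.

Hunk 1: at line 1 remove [wtrt,bkhjm] add [pkrbd] -> 5 lines: yegqi pkrbd pjo pma dplm
Hunk 2: at line 1 remove [pjo] add [zzrop] -> 5 lines: yegqi pkrbd zzrop pma dplm
Hunk 3: at line 1 remove [zzrop] add [xgc,ovg] -> 6 lines: yegqi pkrbd xgc ovg pma dplm
Hunk 4: at line 4 remove [pma] add [mktsv,uzs,cnv] -> 8 lines: yegqi pkrbd xgc ovg mktsv uzs cnv dplm
Hunk 5: at line 1 remove [pkrbd,xgc,ovg] add [mhiom] -> 6 lines: yegqi mhiom mktsv uzs cnv dplm
Hunk 6: at line 1 remove [mktsv,uzs] add [zhp] -> 5 lines: yegqi mhiom zhp cnv dplm
Hunk 7: at line 1 remove [zhp] add [ymaey,bsyvx,buqnq] -> 7 lines: yegqi mhiom ymaey bsyvx buqnq cnv dplm
Final line count: 7

Answer: 7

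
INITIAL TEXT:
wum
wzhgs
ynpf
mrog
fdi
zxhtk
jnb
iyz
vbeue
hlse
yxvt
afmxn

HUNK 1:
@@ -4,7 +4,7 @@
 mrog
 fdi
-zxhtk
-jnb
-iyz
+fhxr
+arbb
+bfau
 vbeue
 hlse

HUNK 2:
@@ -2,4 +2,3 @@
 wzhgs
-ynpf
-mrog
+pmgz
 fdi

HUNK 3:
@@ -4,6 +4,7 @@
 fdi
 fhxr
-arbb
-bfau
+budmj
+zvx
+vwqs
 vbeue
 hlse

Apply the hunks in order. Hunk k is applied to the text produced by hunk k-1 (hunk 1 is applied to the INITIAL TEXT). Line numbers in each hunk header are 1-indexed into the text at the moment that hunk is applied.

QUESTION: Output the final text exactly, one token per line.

Answer: wum
wzhgs
pmgz
fdi
fhxr
budmj
zvx
vwqs
vbeue
hlse
yxvt
afmxn

Derivation:
Hunk 1: at line 4 remove [zxhtk,jnb,iyz] add [fhxr,arbb,bfau] -> 12 lines: wum wzhgs ynpf mrog fdi fhxr arbb bfau vbeue hlse yxvt afmxn
Hunk 2: at line 2 remove [ynpf,mrog] add [pmgz] -> 11 lines: wum wzhgs pmgz fdi fhxr arbb bfau vbeue hlse yxvt afmxn
Hunk 3: at line 4 remove [arbb,bfau] add [budmj,zvx,vwqs] -> 12 lines: wum wzhgs pmgz fdi fhxr budmj zvx vwqs vbeue hlse yxvt afmxn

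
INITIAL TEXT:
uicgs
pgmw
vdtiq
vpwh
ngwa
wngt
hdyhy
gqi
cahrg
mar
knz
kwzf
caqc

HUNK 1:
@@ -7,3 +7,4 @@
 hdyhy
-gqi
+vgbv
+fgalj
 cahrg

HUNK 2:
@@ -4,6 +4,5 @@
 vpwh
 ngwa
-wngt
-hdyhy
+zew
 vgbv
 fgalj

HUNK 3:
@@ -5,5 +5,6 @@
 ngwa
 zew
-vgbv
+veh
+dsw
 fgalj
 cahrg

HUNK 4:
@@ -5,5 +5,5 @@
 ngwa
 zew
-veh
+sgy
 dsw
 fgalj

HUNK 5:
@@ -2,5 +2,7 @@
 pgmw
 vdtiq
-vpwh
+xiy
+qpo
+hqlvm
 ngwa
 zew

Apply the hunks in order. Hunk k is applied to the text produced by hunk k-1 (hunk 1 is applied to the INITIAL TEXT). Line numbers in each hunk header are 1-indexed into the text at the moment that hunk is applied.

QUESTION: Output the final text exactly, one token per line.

Answer: uicgs
pgmw
vdtiq
xiy
qpo
hqlvm
ngwa
zew
sgy
dsw
fgalj
cahrg
mar
knz
kwzf
caqc

Derivation:
Hunk 1: at line 7 remove [gqi] add [vgbv,fgalj] -> 14 lines: uicgs pgmw vdtiq vpwh ngwa wngt hdyhy vgbv fgalj cahrg mar knz kwzf caqc
Hunk 2: at line 4 remove [wngt,hdyhy] add [zew] -> 13 lines: uicgs pgmw vdtiq vpwh ngwa zew vgbv fgalj cahrg mar knz kwzf caqc
Hunk 3: at line 5 remove [vgbv] add [veh,dsw] -> 14 lines: uicgs pgmw vdtiq vpwh ngwa zew veh dsw fgalj cahrg mar knz kwzf caqc
Hunk 4: at line 5 remove [veh] add [sgy] -> 14 lines: uicgs pgmw vdtiq vpwh ngwa zew sgy dsw fgalj cahrg mar knz kwzf caqc
Hunk 5: at line 2 remove [vpwh] add [xiy,qpo,hqlvm] -> 16 lines: uicgs pgmw vdtiq xiy qpo hqlvm ngwa zew sgy dsw fgalj cahrg mar knz kwzf caqc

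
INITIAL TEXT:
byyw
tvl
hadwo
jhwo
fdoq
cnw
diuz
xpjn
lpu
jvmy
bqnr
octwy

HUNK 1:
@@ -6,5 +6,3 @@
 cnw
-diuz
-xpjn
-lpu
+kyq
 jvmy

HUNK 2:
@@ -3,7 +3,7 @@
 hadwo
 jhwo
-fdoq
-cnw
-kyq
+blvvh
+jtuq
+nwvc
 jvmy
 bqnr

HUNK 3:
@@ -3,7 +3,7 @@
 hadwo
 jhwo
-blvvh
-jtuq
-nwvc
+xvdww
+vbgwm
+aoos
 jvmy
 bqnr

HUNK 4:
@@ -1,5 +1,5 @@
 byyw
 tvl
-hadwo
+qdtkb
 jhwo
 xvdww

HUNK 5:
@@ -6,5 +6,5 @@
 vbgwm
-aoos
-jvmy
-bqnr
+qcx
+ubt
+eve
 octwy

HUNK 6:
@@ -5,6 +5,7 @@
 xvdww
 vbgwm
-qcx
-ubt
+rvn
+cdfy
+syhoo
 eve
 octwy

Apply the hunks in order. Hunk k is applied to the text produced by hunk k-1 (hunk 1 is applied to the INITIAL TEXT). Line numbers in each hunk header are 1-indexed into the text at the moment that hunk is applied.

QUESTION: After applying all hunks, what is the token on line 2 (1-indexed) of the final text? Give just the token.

Hunk 1: at line 6 remove [diuz,xpjn,lpu] add [kyq] -> 10 lines: byyw tvl hadwo jhwo fdoq cnw kyq jvmy bqnr octwy
Hunk 2: at line 3 remove [fdoq,cnw,kyq] add [blvvh,jtuq,nwvc] -> 10 lines: byyw tvl hadwo jhwo blvvh jtuq nwvc jvmy bqnr octwy
Hunk 3: at line 3 remove [blvvh,jtuq,nwvc] add [xvdww,vbgwm,aoos] -> 10 lines: byyw tvl hadwo jhwo xvdww vbgwm aoos jvmy bqnr octwy
Hunk 4: at line 1 remove [hadwo] add [qdtkb] -> 10 lines: byyw tvl qdtkb jhwo xvdww vbgwm aoos jvmy bqnr octwy
Hunk 5: at line 6 remove [aoos,jvmy,bqnr] add [qcx,ubt,eve] -> 10 lines: byyw tvl qdtkb jhwo xvdww vbgwm qcx ubt eve octwy
Hunk 6: at line 5 remove [qcx,ubt] add [rvn,cdfy,syhoo] -> 11 lines: byyw tvl qdtkb jhwo xvdww vbgwm rvn cdfy syhoo eve octwy
Final line 2: tvl

Answer: tvl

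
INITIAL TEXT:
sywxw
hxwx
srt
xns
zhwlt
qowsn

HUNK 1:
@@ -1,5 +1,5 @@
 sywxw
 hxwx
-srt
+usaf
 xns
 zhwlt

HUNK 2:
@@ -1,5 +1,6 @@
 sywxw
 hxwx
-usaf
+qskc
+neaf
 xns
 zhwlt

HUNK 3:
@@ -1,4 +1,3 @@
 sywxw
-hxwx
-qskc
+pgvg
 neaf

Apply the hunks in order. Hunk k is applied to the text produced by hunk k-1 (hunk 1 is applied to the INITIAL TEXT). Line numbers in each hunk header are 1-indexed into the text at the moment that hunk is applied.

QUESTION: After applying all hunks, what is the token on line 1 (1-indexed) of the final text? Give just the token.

Hunk 1: at line 1 remove [srt] add [usaf] -> 6 lines: sywxw hxwx usaf xns zhwlt qowsn
Hunk 2: at line 1 remove [usaf] add [qskc,neaf] -> 7 lines: sywxw hxwx qskc neaf xns zhwlt qowsn
Hunk 3: at line 1 remove [hxwx,qskc] add [pgvg] -> 6 lines: sywxw pgvg neaf xns zhwlt qowsn
Final line 1: sywxw

Answer: sywxw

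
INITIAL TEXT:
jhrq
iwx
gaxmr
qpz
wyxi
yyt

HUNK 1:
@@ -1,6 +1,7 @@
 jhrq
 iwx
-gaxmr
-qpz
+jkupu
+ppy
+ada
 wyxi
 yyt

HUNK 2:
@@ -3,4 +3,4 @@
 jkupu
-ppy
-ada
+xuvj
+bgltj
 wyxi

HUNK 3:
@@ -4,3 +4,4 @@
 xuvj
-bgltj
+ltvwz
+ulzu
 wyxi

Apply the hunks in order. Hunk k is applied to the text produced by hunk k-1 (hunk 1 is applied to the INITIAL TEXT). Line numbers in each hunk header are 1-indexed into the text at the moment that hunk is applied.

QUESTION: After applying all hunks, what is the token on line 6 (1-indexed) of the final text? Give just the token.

Answer: ulzu

Derivation:
Hunk 1: at line 1 remove [gaxmr,qpz] add [jkupu,ppy,ada] -> 7 lines: jhrq iwx jkupu ppy ada wyxi yyt
Hunk 2: at line 3 remove [ppy,ada] add [xuvj,bgltj] -> 7 lines: jhrq iwx jkupu xuvj bgltj wyxi yyt
Hunk 3: at line 4 remove [bgltj] add [ltvwz,ulzu] -> 8 lines: jhrq iwx jkupu xuvj ltvwz ulzu wyxi yyt
Final line 6: ulzu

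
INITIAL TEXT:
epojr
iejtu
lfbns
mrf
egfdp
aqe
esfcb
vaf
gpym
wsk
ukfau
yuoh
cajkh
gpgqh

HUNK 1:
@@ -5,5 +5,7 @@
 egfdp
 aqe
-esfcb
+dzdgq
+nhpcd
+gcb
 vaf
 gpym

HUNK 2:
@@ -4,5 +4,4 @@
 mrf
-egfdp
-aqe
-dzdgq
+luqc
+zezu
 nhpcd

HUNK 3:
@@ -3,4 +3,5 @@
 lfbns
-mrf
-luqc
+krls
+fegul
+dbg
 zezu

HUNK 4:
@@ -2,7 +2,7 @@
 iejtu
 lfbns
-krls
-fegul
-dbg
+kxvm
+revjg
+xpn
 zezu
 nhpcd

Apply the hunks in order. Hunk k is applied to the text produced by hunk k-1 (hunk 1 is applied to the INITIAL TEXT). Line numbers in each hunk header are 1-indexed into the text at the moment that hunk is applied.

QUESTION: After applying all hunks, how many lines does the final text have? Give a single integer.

Hunk 1: at line 5 remove [esfcb] add [dzdgq,nhpcd,gcb] -> 16 lines: epojr iejtu lfbns mrf egfdp aqe dzdgq nhpcd gcb vaf gpym wsk ukfau yuoh cajkh gpgqh
Hunk 2: at line 4 remove [egfdp,aqe,dzdgq] add [luqc,zezu] -> 15 lines: epojr iejtu lfbns mrf luqc zezu nhpcd gcb vaf gpym wsk ukfau yuoh cajkh gpgqh
Hunk 3: at line 3 remove [mrf,luqc] add [krls,fegul,dbg] -> 16 lines: epojr iejtu lfbns krls fegul dbg zezu nhpcd gcb vaf gpym wsk ukfau yuoh cajkh gpgqh
Hunk 4: at line 2 remove [krls,fegul,dbg] add [kxvm,revjg,xpn] -> 16 lines: epojr iejtu lfbns kxvm revjg xpn zezu nhpcd gcb vaf gpym wsk ukfau yuoh cajkh gpgqh
Final line count: 16

Answer: 16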